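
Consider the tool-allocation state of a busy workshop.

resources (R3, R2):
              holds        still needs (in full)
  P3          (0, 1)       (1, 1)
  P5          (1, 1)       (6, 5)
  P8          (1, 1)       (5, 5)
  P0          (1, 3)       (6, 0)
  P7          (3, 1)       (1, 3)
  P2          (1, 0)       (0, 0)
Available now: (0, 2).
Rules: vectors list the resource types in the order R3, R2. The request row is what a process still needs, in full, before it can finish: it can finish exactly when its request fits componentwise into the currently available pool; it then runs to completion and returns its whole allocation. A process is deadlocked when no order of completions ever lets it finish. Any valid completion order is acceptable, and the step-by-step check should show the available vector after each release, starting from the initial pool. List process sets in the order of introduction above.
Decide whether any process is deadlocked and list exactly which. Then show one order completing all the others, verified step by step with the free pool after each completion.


Deadlocked: P5, P8 and P0.
Key observation: P2, P3, P7 can finish, but then (4, 4) is all there is, and the blocked group's R3 demands exceed it.
The rest can finish in the order P2, P3, P7. Step-by-step check:
  pool = (0, 2)
  run P2 (needs (0, 0), free (0, 2)); after release of (1, 0) the pool is (1, 2)
  run P3 (needs (1, 1), free (1, 2)); after release of (0, 1) the pool is (1, 3)
  run P7 (needs (1, 3), free (1, 3)); after release of (3, 1) the pool is (4, 4)
The stuck group stays short no matter what:
  blocked: P5 wants (6, 5), pool (4, 4) — not enough R3 and R2
  blocked: P8 wants (5, 5), pool (4, 4) — not enough R3 and R2
  blocked: P0 wants (6, 0), pool (4, 4) — not enough R3


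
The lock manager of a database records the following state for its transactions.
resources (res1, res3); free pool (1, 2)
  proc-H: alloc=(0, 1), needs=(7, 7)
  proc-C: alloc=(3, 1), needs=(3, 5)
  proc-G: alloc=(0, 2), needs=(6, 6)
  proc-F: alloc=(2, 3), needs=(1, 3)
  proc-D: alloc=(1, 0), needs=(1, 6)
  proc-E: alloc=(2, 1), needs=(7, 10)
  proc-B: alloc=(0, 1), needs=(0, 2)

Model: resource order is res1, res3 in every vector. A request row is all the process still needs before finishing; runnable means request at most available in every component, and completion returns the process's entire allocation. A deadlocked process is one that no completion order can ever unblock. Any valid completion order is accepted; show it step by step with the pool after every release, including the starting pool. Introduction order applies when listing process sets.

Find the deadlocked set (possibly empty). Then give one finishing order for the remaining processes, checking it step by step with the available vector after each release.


The deadlocked set is empty.
Key observation: the pool covers proc-B at once, and every later process fits after earlier releases.
One completion order for the rest: proc-B, proc-F, proc-C, proc-G, proc-D, proc-H, proc-E. Check, step by step:
  pool = (1, 2)
  proc-B needs (0, 2) <= (1, 2) -> finishes; pool += (0, 1) = (1, 3)
  proc-F needs (1, 3) <= (1, 3) -> finishes; pool += (2, 3) = (3, 6)
  proc-C needs (3, 5) <= (3, 6) -> finishes; pool += (3, 1) = (6, 7)
  proc-G needs (6, 6) <= (6, 7) -> finishes; pool += (0, 2) = (6, 9)
  proc-D needs (1, 6) <= (6, 9) -> finishes; pool += (1, 0) = (7, 9)
  proc-H needs (7, 7) <= (7, 9) -> finishes; pool += (0, 1) = (7, 10)
  proc-E needs (7, 10) <= (7, 10) -> finishes; pool += (2, 1) = (9, 11)


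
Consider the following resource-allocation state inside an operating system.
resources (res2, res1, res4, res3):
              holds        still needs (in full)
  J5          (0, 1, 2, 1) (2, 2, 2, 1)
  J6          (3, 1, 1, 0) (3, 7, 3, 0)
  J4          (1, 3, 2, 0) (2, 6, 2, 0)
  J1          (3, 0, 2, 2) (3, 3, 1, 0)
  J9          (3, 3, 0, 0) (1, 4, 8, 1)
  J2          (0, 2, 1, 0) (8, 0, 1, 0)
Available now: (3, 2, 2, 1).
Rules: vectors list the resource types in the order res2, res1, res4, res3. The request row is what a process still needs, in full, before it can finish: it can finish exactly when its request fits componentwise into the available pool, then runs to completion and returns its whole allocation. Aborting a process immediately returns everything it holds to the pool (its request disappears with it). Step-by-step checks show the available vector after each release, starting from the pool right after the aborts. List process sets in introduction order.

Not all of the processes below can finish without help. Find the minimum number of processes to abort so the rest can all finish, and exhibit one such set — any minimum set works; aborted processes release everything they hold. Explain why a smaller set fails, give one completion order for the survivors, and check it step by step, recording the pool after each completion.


The answer: abort J6.
Key observation: J2 was stuck for good until J6 gave back (3, 1, 1, 0); in the order shown it finishes at step 3.
Why nothing smaller works: aborting no one leaves the state deadlocked as given.
The survivors complete as J1, J5, J2, J4, J9. Walking it through (starting from the post-abort pool):
  pool = (6, 3, 3, 1)
  J1: need (3, 3, 1, 0) fits (6, 3, 3, 1); releases (3, 0, 2, 2), pool now (9, 3, 5, 3)
  J5: need (2, 2, 2, 1) fits (9, 3, 5, 3); releases (0, 1, 2, 1), pool now (9, 4, 7, 4)
  J2: need (8, 0, 1, 0) fits (9, 4, 7, 4); releases (0, 2, 1, 0), pool now (9, 6, 8, 4)
  J4: need (2, 6, 2, 0) fits (9, 6, 8, 4); releases (1, 3, 2, 0), pool now (10, 9, 10, 4)
  J9: need (1, 4, 8, 1) fits (10, 9, 10, 4); releases (3, 3, 0, 0), pool now (13, 12, 10, 4)


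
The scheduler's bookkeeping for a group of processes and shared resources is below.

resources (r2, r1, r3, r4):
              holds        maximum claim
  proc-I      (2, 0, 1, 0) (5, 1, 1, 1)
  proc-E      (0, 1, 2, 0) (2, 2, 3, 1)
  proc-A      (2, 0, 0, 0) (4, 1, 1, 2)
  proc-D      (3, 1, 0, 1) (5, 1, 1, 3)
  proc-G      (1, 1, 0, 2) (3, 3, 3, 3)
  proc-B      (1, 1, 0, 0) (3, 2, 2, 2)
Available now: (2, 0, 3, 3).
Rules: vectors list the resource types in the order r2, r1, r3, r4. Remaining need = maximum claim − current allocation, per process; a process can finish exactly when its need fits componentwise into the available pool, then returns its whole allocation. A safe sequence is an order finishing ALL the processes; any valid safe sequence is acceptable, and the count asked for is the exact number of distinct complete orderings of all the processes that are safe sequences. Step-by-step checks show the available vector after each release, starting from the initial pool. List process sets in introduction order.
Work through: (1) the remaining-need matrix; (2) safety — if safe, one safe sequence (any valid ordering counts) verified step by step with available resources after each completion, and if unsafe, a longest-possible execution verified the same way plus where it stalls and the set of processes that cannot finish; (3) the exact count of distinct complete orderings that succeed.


(1) Outstanding need per process (order r2, r1, r3, r4):
  proc-I: (3, 1, 0, 1)
  proc-E: (2, 1, 1, 1)
  proc-A: (2, 1, 1, 2)
  proc-D: (2, 0, 1, 2)
  proc-G: (2, 2, 3, 1)
  proc-B: (2, 1, 2, 2)
(2) SAFE. One safe sequence: proc-D, proc-A, proc-E, proc-B, proc-G, proc-I.
Key observation: the order's first zero-slack moment is proc-D ((2, 0, 1, 2) needed, (2, 0, 3, 3) free — a requested resource with nothing to spare).
Walking it through:
  pool = (2, 0, 3, 3)
  proc-D needs (2, 0, 1, 2) <= (2, 0, 3, 3) -> finishes; pool += (3, 1, 0, 1) = (5, 1, 3, 4)
  proc-A needs (2, 1, 1, 2) <= (5, 1, 3, 4) -> finishes; pool += (2, 0, 0, 0) = (7, 1, 3, 4)
  proc-E needs (2, 1, 1, 1) <= (7, 1, 3, 4) -> finishes; pool += (0, 1, 2, 0) = (7, 2, 5, 4)
  proc-B needs (2, 1, 2, 2) <= (7, 2, 5, 4) -> finishes; pool += (1, 1, 0, 0) = (8, 3, 5, 4)
  proc-G needs (2, 2, 3, 1) <= (8, 3, 5, 4) -> finishes; pool += (1, 1, 0, 2) = (9, 4, 5, 6)
  proc-I needs (3, 1, 0, 1) <= (9, 4, 5, 6) -> finishes; pool += (2, 0, 1, 0) = (11, 4, 6, 6)
(3) Exactly 80 of the possible complete orderings are safe sequences.


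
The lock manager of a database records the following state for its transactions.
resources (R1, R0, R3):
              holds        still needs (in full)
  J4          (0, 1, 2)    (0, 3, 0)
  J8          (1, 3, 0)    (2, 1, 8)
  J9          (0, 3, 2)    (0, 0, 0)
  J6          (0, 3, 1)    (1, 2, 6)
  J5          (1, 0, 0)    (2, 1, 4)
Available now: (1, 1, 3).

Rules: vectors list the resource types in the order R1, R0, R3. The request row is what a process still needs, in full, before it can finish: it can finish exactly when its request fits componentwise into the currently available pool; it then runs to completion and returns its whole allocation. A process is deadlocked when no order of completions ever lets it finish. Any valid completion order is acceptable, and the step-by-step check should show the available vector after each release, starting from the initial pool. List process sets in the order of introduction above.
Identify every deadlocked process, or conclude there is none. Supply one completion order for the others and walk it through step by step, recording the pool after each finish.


Deadlocked: J8 and J5.
Key observation: the pool after J9, J4, J6 is (1, 8, 8); every surviving request exceeds it in R1, so progress ends there.
The rest can finish in the order J9, J4, J6. Verifying each step:
  pool = (1, 1, 3)
  J9: need (0, 0, 0) fits (1, 1, 3); releases (0, 3, 2), pool now (1, 4, 5)
  J4: need (0, 3, 0) fits (1, 4, 5); releases (0, 1, 2), pool now (1, 5, 7)
  J6: need (1, 2, 6) fits (1, 5, 7); releases (0, 3, 1), pool now (1, 8, 8)
The blocked processes can never fit:
  blocked: J8 wants (2, 1, 8), pool (1, 8, 8) — not enough R1
  blocked: J5 wants (2, 1, 4), pool (1, 8, 8) — not enough R1


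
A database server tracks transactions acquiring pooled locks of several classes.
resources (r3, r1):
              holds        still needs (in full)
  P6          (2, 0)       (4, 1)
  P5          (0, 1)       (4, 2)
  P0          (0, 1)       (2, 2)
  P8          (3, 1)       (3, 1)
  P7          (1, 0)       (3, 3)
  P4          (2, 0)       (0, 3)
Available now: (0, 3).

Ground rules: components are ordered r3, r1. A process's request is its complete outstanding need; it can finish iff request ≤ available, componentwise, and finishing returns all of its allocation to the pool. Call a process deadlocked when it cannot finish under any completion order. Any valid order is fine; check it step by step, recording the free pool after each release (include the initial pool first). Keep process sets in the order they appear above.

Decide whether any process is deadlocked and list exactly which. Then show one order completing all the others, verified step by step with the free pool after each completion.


The deadlocked set is P6, P5, P8 and P7.
Key observation: after P4, P0 complete, (2, 4) is the best the pool ever gets, yet each leftover process wants more r3.
A valid finishing order for the others: P4, P0. Verifying each step:
  pool = (0, 3)
  P4: need (0, 3) fits (0, 3); releases (2, 0), pool now (2, 3)
  P0: need (2, 2) fits (2, 3); releases (0, 1), pool now (2, 4)
The blocked processes can never fit:
  P6 cannot run: need (4, 1) vs free (2, 4) (insufficient r3)
  P5 cannot run: need (4, 2) vs free (2, 4) (insufficient r3)
  P8 cannot run: need (3, 1) vs free (2, 4) (insufficient r3)
  P7 cannot run: need (3, 3) vs free (2, 4) (insufficient r3)


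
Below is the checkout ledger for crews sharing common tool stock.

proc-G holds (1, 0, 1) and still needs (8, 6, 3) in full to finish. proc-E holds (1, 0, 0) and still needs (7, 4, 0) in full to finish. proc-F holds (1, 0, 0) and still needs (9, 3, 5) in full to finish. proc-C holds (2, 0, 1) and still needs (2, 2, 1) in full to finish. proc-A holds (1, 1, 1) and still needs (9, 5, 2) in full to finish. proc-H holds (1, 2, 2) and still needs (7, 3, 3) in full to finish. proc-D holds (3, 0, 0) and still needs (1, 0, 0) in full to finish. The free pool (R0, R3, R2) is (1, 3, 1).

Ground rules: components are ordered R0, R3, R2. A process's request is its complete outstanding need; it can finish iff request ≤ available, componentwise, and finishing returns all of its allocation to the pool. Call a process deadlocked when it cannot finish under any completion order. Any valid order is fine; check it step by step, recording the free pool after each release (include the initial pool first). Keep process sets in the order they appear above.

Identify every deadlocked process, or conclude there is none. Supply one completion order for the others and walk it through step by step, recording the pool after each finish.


Deadlocked: proc-G, proc-E, proc-F, proc-A and proc-H.
Key observation: no order helps: past proc-D, proc-C, the free pool tops out at (6, 3, 2), below what each blocked process needs in R0.
The rest can finish in the order proc-D, proc-C. Walking it through:
  pool = (1, 3, 1)
  proc-D needs (1, 0, 0) <= (1, 3, 1) -> finishes; pool += (3, 0, 0) = (4, 3, 1)
  proc-C needs (2, 2, 1) <= (4, 3, 1) -> finishes; pool += (2, 0, 1) = (6, 3, 2)
The blocked processes can never fit:
  blocked: proc-G wants (8, 6, 3), pool (6, 3, 2) — not enough R0, R3 and R2
  blocked: proc-E wants (7, 4, 0), pool (6, 3, 2) — not enough R0 and R3
  blocked: proc-F wants (9, 3, 5), pool (6, 3, 2) — not enough R0 and R2
  blocked: proc-A wants (9, 5, 2), pool (6, 3, 2) — not enough R0 and R3
  blocked: proc-H wants (7, 3, 3), pool (6, 3, 2) — not enough R0 and R2


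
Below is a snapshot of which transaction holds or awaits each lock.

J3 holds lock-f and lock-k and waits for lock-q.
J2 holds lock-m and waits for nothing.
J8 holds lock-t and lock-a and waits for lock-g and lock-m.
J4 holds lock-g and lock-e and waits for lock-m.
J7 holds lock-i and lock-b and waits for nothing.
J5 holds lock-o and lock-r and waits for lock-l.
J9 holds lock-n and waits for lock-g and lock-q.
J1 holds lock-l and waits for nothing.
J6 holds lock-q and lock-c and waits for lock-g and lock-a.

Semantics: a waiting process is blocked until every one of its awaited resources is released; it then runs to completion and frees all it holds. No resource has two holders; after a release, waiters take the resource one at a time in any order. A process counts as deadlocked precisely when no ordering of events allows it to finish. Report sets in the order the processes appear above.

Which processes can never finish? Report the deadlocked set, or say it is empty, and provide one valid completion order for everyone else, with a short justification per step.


The deadlocked set is empty.
Key observation: although several processes wait, no cycle exists — each chain bottoms out at a free runner.
The rest can finish in the order J2, J1, J4, J5, J8, J6, J7, J9, J3.
Step-by-step check:
  run J2 (it waits on nothing); releases lock-m
  run J1 (it waits on nothing); releases lock-l
  J4 waits on lock-m — all released -> runs and releases lock-g and lock-e
  J5 waits on lock-l — all released -> runs and releases lock-o and lock-r
  J8 waits on lock-g and lock-m — all released -> runs and releases lock-t and lock-a
  J6 waits on lock-g and lock-a — all released -> runs and releases lock-q and lock-c
  run J7 (it waits on nothing); releases lock-i and lock-b
  J9 waits on lock-g and lock-q — all released -> runs and releases lock-n
  J3 waits on lock-q — all released -> runs and releases lock-f and lock-k


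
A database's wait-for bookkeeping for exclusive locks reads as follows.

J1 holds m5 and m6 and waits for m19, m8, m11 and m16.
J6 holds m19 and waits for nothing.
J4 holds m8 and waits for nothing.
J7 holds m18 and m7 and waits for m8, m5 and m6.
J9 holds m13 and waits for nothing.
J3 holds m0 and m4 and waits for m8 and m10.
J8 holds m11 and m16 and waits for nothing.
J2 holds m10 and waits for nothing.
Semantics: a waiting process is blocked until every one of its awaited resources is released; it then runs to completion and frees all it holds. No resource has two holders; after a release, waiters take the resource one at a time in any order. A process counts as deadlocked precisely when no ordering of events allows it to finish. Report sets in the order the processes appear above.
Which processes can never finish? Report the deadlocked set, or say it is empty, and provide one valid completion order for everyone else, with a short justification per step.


No process is deadlocked.
Key observation: although several processes wait, no cycle exists — each chain bottoms out at a free runner.
The rest can finish in the order J4, J2, J3, J9, J8, J6, J1, J7.
Walking it through:
  J4: no waits; runs immediately, freeing m8
  J2: no waits; runs immediately, freeing m10
  J3: everything it awaited (m8 and m10) is free; runs, freeing m0 and m4
  J9: no waits; runs immediately, freeing m13
  J8: no waits; runs immediately, freeing m11 and m16
  J6: no waits; runs immediately, freeing m19
  J1: everything it awaited (m19, m8, m11 and m16) is free; runs, freeing m5 and m6
  J7: everything it awaited (m8, m5 and m6) is free; runs, freeing m18 and m7


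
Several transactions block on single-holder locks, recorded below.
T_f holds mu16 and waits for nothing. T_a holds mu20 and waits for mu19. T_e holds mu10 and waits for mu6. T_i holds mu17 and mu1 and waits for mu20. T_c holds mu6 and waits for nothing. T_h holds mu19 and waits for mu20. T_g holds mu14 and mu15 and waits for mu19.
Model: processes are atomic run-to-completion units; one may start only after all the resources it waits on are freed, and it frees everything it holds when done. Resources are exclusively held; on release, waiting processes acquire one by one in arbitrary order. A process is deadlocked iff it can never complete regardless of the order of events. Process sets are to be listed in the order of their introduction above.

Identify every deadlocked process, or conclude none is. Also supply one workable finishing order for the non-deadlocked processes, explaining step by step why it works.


The deadlocked set is T_a, T_i, T_h and T_g.
Key observation: the cycle T_a -> T_h -> T_a can never break — each member waits on the next; T_i and T_g wait into the deadlock from upstream.
The rest can finish in the order T_c, T_f, T_e.
Step-by-step check:
  run T_c (it waits on nothing); releases mu6
  run T_f (it waits on nothing); releases mu16
  run T_e (all its waits — mu6 — are resolved); releases mu10


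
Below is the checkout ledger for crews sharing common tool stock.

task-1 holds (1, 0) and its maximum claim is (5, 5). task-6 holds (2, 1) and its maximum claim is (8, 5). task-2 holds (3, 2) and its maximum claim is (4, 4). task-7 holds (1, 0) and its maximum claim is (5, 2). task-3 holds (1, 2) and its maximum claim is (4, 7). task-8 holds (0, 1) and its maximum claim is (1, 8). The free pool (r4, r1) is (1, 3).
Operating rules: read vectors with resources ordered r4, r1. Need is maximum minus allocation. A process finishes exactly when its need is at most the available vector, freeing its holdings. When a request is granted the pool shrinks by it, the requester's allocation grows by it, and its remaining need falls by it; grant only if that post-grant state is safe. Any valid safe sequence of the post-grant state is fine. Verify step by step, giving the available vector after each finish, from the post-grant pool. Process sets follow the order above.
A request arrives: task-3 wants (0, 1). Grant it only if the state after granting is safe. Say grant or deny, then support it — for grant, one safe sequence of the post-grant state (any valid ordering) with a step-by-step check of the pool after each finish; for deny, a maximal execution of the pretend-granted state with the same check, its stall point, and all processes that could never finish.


GRANT: granting preserves safety; a valid post-grant sequence is task-2, task-3, task-8, task-1, task-6, task-7.
Key observation: the grant leaves (1, 2) free — enough for task-2, whose release restarts the cascade.
Check on the post-grant state, step by step:
  pool = (1, 2)
  task-2 needs (1, 2) <= (1, 2) -> finishes; pool += (3, 2) = (4, 4)
  task-3 needs (3, 4) <= (4, 4) -> finishes; pool += (1, 3) = (5, 7)
  task-8 needs (1, 7) <= (5, 7) -> finishes; pool += (0, 1) = (5, 8)
  task-1 needs (4, 5) <= (5, 8) -> finishes; pool += (1, 0) = (6, 8)
  task-6 needs (6, 4) <= (6, 8) -> finishes; pool += (2, 1) = (8, 9)
  task-7 needs (4, 2) <= (8, 9) -> finishes; pool += (1, 0) = (9, 9)


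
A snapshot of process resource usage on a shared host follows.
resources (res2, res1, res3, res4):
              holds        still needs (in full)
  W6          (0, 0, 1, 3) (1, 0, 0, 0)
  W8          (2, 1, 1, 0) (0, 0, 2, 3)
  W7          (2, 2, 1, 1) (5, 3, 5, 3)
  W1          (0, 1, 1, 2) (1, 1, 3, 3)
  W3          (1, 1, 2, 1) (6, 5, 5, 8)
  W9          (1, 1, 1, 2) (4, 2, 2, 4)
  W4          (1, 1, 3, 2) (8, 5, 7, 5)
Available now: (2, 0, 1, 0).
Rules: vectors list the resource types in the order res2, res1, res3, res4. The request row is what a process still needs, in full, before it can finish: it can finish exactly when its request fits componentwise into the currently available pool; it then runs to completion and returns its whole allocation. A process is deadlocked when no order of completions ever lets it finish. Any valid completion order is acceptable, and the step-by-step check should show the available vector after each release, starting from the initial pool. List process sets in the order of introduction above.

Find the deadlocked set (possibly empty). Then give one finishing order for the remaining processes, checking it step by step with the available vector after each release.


The deadlocked set is empty.
Key observation: no deadlock: W6 fits now, and the freed resources carry the rest through.
One completion order for the rest: W6, W8, W1, W9, W7, W3, W4. Walking it through:
  pool = (2, 0, 1, 0)
  W6: need (1, 0, 0, 0) fits (2, 0, 1, 0); releases (0, 0, 1, 3), pool now (2, 0, 2, 3)
  W8: need (0, 0, 2, 3) fits (2, 0, 2, 3); releases (2, 1, 1, 0), pool now (4, 1, 3, 3)
  W1: need (1, 1, 3, 3) fits (4, 1, 3, 3); releases (0, 1, 1, 2), pool now (4, 2, 4, 5)
  W9: need (4, 2, 2, 4) fits (4, 2, 4, 5); releases (1, 1, 1, 2), pool now (5, 3, 5, 7)
  W7: need (5, 3, 5, 3) fits (5, 3, 5, 7); releases (2, 2, 1, 1), pool now (7, 5, 6, 8)
  W3: need (6, 5, 5, 8) fits (7, 5, 6, 8); releases (1, 1, 2, 1), pool now (8, 6, 8, 9)
  W4: need (8, 5, 7, 5) fits (8, 6, 8, 9); releases (1, 1, 3, 2), pool now (9, 7, 11, 11)


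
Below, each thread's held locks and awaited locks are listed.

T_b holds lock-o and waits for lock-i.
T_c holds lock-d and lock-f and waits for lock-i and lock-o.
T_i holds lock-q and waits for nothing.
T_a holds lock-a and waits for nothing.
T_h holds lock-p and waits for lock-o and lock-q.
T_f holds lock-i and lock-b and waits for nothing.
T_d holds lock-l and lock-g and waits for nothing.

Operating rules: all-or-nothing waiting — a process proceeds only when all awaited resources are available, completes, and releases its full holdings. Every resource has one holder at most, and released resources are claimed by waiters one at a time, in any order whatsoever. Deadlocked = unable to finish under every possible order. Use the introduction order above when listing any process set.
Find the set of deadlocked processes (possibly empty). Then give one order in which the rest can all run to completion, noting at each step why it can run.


No process is deadlocked.
Key observation: the waits form no ring: some process can always run, and its releases unblock the others one by one.
A valid finishing order for the others: T_f, T_d, T_b, T_i, T_c, T_a, T_h.
Check, step by step:
  run T_f (it waits on nothing); releases lock-i and lock-b
  run T_d (it waits on nothing); releases lock-l and lock-g
  T_b waits on lock-i — all released -> runs and releases lock-o
  run T_i (it waits on nothing); releases lock-q
  T_c waits on lock-i and lock-o — all released -> runs and releases lock-d and lock-f
  run T_a (it waits on nothing); releases lock-a
  T_h waits on lock-o and lock-q — all released -> runs and releases lock-p


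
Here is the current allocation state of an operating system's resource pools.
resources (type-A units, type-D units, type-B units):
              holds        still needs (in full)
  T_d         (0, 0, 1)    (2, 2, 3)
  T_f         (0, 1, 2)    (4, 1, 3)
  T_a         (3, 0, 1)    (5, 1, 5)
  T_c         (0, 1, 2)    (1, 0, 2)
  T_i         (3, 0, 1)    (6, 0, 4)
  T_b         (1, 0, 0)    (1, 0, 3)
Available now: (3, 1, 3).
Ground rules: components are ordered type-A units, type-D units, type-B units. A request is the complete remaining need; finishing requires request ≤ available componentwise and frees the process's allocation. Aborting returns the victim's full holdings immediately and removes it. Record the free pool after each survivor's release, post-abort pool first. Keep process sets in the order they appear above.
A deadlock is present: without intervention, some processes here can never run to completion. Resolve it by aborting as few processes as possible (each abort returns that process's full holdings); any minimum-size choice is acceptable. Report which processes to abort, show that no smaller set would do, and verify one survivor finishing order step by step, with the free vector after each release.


Minimum abort set: T_i.
Key observation: T_a could never have finished before the abort; with (3, 0, 1) returned by T_i, it fits at step 4.
Minimality: the empty abort set fails — the state is deadlocked as it stands.
The survivors complete as T_b, T_c, T_d, T_a, T_f. Verifying each step (starting from the post-abort pool):
  pool = (6, 1, 4)
  run T_b (needs (1, 0, 3), free (6, 1, 4)); after release of (1, 0, 0) the pool is (7, 1, 4)
  run T_c (needs (1, 0, 2), free (7, 1, 4)); after release of (0, 1, 2) the pool is (7, 2, 6)
  run T_d (needs (2, 2, 3), free (7, 2, 6)); after release of (0, 0, 1) the pool is (7, 2, 7)
  run T_a (needs (5, 1, 5), free (7, 2, 7)); after release of (3, 0, 1) the pool is (10, 2, 8)
  run T_f (needs (4, 1, 3), free (10, 2, 8)); after release of (0, 1, 2) the pool is (10, 3, 10)


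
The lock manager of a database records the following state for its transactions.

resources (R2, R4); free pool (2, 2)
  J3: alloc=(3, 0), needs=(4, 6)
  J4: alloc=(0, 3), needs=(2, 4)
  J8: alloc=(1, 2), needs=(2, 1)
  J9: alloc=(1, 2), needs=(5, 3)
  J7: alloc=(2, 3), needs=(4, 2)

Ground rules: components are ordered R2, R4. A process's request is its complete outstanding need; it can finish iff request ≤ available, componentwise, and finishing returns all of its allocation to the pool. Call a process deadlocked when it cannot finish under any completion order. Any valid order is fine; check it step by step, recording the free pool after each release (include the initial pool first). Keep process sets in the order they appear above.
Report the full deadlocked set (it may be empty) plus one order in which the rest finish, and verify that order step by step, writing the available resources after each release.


Deadlocked set: J3, J9 and J7.
Key observation: the wall is R2: completing J8, J4 brings the pool only to (3, 7), and all the rest need more.
A valid finishing order for the others: J8, J4. Step-by-step check:
  pool = (2, 2)
  run J8 (needs (2, 1), free (2, 2)); after release of (1, 2) the pool is (3, 4)
  run J4 (needs (2, 4), free (3, 4)); after release of (0, 3) the pool is (3, 7)
None of the blocked processes ever fits:
  J3 still needs (4, 6) but only (3, 7) is free — short on R2
  J9 still needs (5, 3) but only (3, 7) is free — short on R2
  J7 still needs (4, 2) but only (3, 7) is free — short on R2


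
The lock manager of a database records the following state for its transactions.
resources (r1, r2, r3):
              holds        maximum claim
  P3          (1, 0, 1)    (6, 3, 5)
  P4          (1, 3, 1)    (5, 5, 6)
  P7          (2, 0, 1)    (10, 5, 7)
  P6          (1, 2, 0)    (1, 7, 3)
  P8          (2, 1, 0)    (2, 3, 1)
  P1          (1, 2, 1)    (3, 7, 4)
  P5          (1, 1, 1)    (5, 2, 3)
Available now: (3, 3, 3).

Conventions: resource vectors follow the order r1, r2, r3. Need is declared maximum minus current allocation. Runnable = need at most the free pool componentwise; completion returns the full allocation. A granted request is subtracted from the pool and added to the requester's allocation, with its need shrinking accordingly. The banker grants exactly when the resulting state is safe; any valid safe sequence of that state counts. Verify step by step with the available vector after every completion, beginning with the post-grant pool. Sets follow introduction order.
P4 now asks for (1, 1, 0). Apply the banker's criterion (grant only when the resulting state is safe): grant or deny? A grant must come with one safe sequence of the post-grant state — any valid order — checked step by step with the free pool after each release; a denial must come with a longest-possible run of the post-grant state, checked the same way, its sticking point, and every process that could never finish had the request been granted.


GRANT. The post-grant state is safe; one safe sequence: P8, P5, P3, P4, P6, P7, P1.
Key observation: even at the reduced pool (2, 2, 3), P8 fits immediately, so safety survives the grant.
Check on the post-grant state, step by step:
  pool = (2, 2, 3)
  P8 needs (0, 2, 1) <= (2, 2, 3) -> finishes; pool += (2, 1, 0) = (4, 3, 3)
  P5 needs (4, 1, 2) <= (4, 3, 3) -> finishes; pool += (1, 1, 1) = (5, 4, 4)
  P3 needs (5, 3, 4) <= (5, 4, 4) -> finishes; pool += (1, 0, 1) = (6, 4, 5)
  P4 needs (3, 1, 5) <= (6, 4, 5) -> finishes; pool += (2, 4, 1) = (8, 8, 6)
  P6 needs (0, 5, 3) <= (8, 8, 6) -> finishes; pool += (1, 2, 0) = (9, 10, 6)
  P7 needs (8, 5, 6) <= (9, 10, 6) -> finishes; pool += (2, 0, 1) = (11, 10, 7)
  P1 needs (2, 5, 3) <= (11, 10, 7) -> finishes; pool += (1, 2, 1) = (12, 12, 8)


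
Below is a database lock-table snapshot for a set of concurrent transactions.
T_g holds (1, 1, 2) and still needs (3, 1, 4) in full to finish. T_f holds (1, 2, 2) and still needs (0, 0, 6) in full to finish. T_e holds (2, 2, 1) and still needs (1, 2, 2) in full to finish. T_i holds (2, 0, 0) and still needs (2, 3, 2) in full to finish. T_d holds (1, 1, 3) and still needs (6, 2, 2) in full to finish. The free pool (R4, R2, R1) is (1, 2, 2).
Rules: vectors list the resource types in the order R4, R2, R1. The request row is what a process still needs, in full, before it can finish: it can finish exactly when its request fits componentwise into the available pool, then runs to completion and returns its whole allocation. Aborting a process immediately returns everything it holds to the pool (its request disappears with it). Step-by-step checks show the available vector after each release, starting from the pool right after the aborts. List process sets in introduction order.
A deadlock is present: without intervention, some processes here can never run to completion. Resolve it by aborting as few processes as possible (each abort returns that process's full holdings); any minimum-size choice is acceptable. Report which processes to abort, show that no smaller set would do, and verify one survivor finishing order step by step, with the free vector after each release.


Minimum abort set: T_g.
Key observation: no ordering could ever have run T_d before the abort of T_g; with (1, 1, 2) back in the pool it fits at step 3.
Why nothing smaller works: aborting no one leaves the state deadlocked as given.
The survivors complete as T_i, T_e, T_d, T_f. Walking it through (starting from the post-abort pool):
  pool = (2, 3, 4)
  T_i: need (2, 3, 2) fits (2, 3, 4); releases (2, 0, 0), pool now (4, 3, 4)
  T_e: need (1, 2, 2) fits (4, 3, 4); releases (2, 2, 1), pool now (6, 5, 5)
  T_d: need (6, 2, 2) fits (6, 5, 5); releases (1, 1, 3), pool now (7, 6, 8)
  T_f: need (0, 0, 6) fits (7, 6, 8); releases (1, 2, 2), pool now (8, 8, 10)


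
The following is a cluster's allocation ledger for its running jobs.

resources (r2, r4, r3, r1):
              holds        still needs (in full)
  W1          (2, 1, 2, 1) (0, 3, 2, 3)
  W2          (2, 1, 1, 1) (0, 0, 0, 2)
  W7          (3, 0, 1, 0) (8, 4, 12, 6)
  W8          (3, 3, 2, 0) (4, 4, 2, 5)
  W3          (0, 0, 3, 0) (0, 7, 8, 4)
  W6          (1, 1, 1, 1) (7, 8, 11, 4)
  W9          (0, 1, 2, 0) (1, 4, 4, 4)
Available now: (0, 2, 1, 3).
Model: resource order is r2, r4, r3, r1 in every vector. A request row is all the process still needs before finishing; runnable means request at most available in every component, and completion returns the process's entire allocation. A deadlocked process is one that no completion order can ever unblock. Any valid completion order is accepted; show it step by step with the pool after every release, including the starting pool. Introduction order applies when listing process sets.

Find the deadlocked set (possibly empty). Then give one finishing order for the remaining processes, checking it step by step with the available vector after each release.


No process is deadlocked.
Key observation: W2 leads a chain of completions in which each release enables another process.
A valid finishing order for the others: W2, W1, W9, W8, W3, W6, W7. Step-by-step check:
  pool = (0, 2, 1, 3)
  run W2 (needs (0, 0, 0, 2), free (0, 2, 1, 3)); after release of (2, 1, 1, 1) the pool is (2, 3, 2, 4)
  run W1 (needs (0, 3, 2, 3), free (2, 3, 2, 4)); after release of (2, 1, 2, 1) the pool is (4, 4, 4, 5)
  run W9 (needs (1, 4, 4, 4), free (4, 4, 4, 5)); after release of (0, 1, 2, 0) the pool is (4, 5, 6, 5)
  run W8 (needs (4, 4, 2, 5), free (4, 5, 6, 5)); after release of (3, 3, 2, 0) the pool is (7, 8, 8, 5)
  run W3 (needs (0, 7, 8, 4), free (7, 8, 8, 5)); after release of (0, 0, 3, 0) the pool is (7, 8, 11, 5)
  run W6 (needs (7, 8, 11, 4), free (7, 8, 11, 5)); after release of (1, 1, 1, 1) the pool is (8, 9, 12, 6)
  run W7 (needs (8, 4, 12, 6), free (8, 9, 12, 6)); after release of (3, 0, 1, 0) the pool is (11, 9, 13, 6)


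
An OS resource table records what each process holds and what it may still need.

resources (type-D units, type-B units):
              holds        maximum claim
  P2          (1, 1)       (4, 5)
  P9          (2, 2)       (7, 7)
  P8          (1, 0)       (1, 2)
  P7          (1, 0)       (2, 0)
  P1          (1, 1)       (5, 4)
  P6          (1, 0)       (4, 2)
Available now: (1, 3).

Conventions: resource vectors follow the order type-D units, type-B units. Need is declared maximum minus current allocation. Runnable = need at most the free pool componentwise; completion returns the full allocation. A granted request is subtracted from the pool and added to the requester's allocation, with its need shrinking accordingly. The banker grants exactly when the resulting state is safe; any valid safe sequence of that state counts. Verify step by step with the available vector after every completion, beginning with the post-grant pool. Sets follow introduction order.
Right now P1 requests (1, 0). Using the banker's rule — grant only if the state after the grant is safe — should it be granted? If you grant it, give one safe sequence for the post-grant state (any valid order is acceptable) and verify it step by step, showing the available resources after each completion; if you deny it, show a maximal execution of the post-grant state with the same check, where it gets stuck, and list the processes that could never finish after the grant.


DENY. Granting would leave the state unsafe.
Key observation: after P8, P7 complete, (2, 3) is the best the pool ever gets, yet each leftover process wants more type-D units.
After a pretend grant, a maximal execution: P8, P7 — then nothing else fits. Check, step by step:
  pool = (0, 3)
  P8: need (0, 2) fits (0, 3); releases (1, 0), pool now (1, 3)
  P7: need (1, 0) fits (1, 3); releases (1, 0), pool now (2, 3)
  P2 still needs (3, 4) but only (2, 3) is free — short on type-D units and type-B units
  P9 still needs (5, 5) but only (2, 3) is free — short on type-D units and type-B units
  P1 still needs (3, 3) but only (2, 3) is free — short on type-D units
  P6 still needs (3, 2) but only (2, 3) is free — short on type-D units
Processes that could never finish after the grant: P2, P9, P1 and P6.


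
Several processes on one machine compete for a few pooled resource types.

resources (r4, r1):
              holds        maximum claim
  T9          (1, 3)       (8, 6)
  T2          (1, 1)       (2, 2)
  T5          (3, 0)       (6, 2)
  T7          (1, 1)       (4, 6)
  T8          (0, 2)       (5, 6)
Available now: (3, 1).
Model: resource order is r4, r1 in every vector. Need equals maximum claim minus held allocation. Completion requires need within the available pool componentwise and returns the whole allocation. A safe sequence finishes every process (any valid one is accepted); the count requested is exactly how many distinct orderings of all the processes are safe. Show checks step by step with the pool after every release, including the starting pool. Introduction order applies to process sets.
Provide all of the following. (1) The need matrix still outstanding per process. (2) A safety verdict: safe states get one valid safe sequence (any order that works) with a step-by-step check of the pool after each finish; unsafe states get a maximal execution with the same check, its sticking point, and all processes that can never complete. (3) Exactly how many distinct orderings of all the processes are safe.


(1) Remaining need (order r4, r1):
  T9: (7, 3)
  T2: (1, 1)
  T5: (3, 2)
  T7: (3, 5)
  T8: (5, 4)
(2) UNSAFE — no complete ordering exists.
Key observation: the wall is r1: completing T2, T5 brings the pool only to (7, 2), and all the rest need more.
The run T2, T5 cannot be extended any further. Walking it through:
  pool = (3, 1)
  T2: need (1, 1) fits (3, 1); releases (1, 1), pool now (4, 2)
  T5: need (3, 2) fits (4, 2); releases (3, 0), pool now (7, 2)
  T9 still needs (7, 3) but only (7, 2) is free — short on r1
  T7 still needs (3, 5) but only (7, 2) is free — short on r1
  T8 still needs (5, 4) but only (7, 2) is free — short on r1
Processes that can never finish: T9, T7 and T8.
(3) The exact count: 0 of the possible complete orderings are safe sequences.


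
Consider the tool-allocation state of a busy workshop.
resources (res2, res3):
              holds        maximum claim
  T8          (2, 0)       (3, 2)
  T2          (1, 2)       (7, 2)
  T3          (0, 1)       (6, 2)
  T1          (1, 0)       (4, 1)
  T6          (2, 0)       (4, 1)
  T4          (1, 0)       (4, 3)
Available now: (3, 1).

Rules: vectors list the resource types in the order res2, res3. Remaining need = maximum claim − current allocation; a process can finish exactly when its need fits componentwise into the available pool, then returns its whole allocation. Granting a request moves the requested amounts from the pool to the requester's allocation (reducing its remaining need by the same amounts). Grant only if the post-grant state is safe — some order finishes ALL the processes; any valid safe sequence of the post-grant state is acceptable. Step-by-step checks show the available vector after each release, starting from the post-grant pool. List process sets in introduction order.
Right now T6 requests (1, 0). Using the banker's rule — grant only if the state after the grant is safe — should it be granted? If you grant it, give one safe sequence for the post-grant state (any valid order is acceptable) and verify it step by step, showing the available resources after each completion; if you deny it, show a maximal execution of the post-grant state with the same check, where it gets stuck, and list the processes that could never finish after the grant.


GRANT: granting preserves safety; a valid post-grant sequence is T6, T1, T2, T3, T8, T4.
Key observation: granting shrinks the pool to (2, 1), yet T6 still fits and the chain goes through.
Verifying the post-grant state step by step:
  pool = (2, 1)
  T6: need (1, 1) fits (2, 1); releases (3, 0), pool now (5, 1)
  T1: need (3, 1) fits (5, 1); releases (1, 0), pool now (6, 1)
  T2: need (6, 0) fits (6, 1); releases (1, 2), pool now (7, 3)
  T3: need (6, 1) fits (7, 3); releases (0, 1), pool now (7, 4)
  T8: need (1, 2) fits (7, 4); releases (2, 0), pool now (9, 4)
  T4: need (3, 3) fits (9, 4); releases (1, 0), pool now (10, 4)
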